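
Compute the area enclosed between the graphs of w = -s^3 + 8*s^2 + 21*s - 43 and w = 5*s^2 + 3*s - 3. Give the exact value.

Set the curves equal: -s^3 + 8*s^2 + 21*s - 43 = 5*s^2 + 3*s - 3, so -s^3 + 3*s^2 + 18*s - 40 = 0, which factors as -(s - 5)*(s - 2)*(s + 4) = 0. The curves meet at s = -4, 2, 5.
On [-4, 2], w = 5*s^2 + 3*s - 3 is on top; that piece has area ∫[-4,2] (-(-s^3 + 3*s^2 + 18*s - 40)) ds = 216.
On [2, 5], w = -s^3 + 8*s^2 + 21*s - 43 is on top; that piece has area ∫[2,5] (-s^3 + 3*s^2 + 18*s - 40) ds = 135/4.
Total enclosed area = 216 + 135/4 = 999/4.

999/4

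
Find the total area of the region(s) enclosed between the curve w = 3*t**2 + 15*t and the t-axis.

125/2

The curve meets the t-axis where 3*t**2 + 15*t = 0, i.e. 3*t*(t + 5) = 0, at t = -5, 0.
On [-5, 0] the curve lies below the axis; ∫[-5,0] (3*t**2 + 15*t) dt = -125/2, giving area 125/2.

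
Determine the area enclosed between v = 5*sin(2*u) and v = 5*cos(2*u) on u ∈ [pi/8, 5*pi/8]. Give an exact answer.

On [pi/8, 5*pi/8], (5*sin(2*u)) - (5*cos(2*u)) = 5*sin(2*u) - 5*cos(2*u) is ≥ 0 throughout, so the area is a single integral of |5*sin(2*u) - 5*cos(2*u)|.
∫[pi/8,5*pi/8] (5*sin(2*u) - 5*cos(2*u)) du = 5*sqrt(2).

5*sqrt(2)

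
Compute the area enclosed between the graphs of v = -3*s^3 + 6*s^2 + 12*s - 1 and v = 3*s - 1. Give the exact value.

Set the curves equal: -3*s^3 + 6*s^2 + 12*s - 1 = 3*s - 1, so -3*s^3 + 6*s^2 + 9*s = 0, which factors as -3*s*(s - 3)*(s + 1) = 0. The curves meet at s = -1, 0, 3.
On [-1, 0], v = 3*s - 1 is on top; that piece has area ∫[-1,0] (-(-3*s^3 + 6*s^2 + 9*s)) ds = 7/4.
On [0, 3], v = -3*s^3 + 6*s^2 + 12*s - 1 is on top; that piece has area ∫[0,3] (-3*s^3 + 6*s^2 + 9*s) ds = 135/4.
Total enclosed area = 7/4 + 135/4 = 71/2.

71/2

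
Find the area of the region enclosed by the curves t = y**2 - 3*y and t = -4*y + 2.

9/2

Both boundary curves give t as a function of y, so integrate with respect to y. Setting them equal: y**2 + y - 2 = 0, i.e. (y - 1)*(y + 2) = 0, so they meet at y = -2, 1.
For y in [-2, 1], t = y**2 - 3*y is on the left; area = ∫[-2,1] (-(y**2 + y - 2)) dy = 9/2.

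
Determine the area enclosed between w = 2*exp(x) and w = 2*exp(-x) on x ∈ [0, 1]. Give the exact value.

-4 + 2*exp(-1) + 2*exp(1)

On [0, 1], (2*exp(x)) - (2*exp(-x)) = 2*exp(x) - 2*exp(-x) is ≥ 0 throughout, so the area is a single integral of |2*exp(x) - 2*exp(-x)|.
∫[0,1] (2*exp(x) - 2*exp(-x)) dx = -4 + 2*exp(-1) + 2*exp(1).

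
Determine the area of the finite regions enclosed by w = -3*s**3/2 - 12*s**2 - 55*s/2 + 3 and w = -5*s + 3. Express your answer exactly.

Set the curves equal: -3*s**3/2 - 12*s**2 - 55*s/2 + 3 = -5*s + 3, so -3*s**3/2 - 12*s**2 - 45*s/2 = 0, which factors as -3*s*(s + 3)*(s + 5)/2 = 0. The curves meet at s = -5, -3, 0.
On [-5, -3], w = -5*s + 3 is on top; that piece has area ∫[-5,-3] (-(-3*s**3/2 - 12*s**2 - 45*s/2)) ds = 8.
On [-3, 0], w = -3*s**3/2 - 12*s**2 - 55*s/2 + 3 is on top; that piece has area ∫[-3,0] (-3*s**3/2 - 12*s**2 - 45*s/2) ds = 189/8.
Total enclosed area = 8 + 189/8 = 253/8.

253/8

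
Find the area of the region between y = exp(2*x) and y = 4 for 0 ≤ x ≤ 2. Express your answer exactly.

-23/2 + 8*log(2) + exp(4)/2

The difference (exp(2*x)) - (4) = exp(2*x) - 4 changes sign at x = log(2) inside [0, 2], so split the integral there.
∫[0,log(2)] (exp(2*x) - 4) dx = 3/2 - log(16); the area of that piece is -3/2 + log(16).
∫[log(2),2] (exp(2*x) - 4) dx = -10 + 4*log(2) + exp(4)/2.
Total area = (-3/2 + log(16)) + (-10 + 4*log(2) + exp(4)/2) = -23/2 + 8*log(2) + exp(4)/2.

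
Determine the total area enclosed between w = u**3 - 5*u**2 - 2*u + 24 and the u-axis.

The curve meets the u-axis where u**3 - 5*u**2 - 2*u + 24 = 0, i.e. (u - 4)*(u - 3)*(u + 2) = 0, at u = -2, 3, 4.
On [-2, 3] the curve lies above the axis; ∫[-2,3] (u**3 - 5*u**2 - 2*u + 24) du = 875/12, giving area 875/12.
On [3, 4] the curve lies below the axis; ∫[3,4] (u**3 - 5*u**2 - 2*u + 24) du = -11/12, giving area 11/12.
Total area = 875/12 + 11/12 = 443/6.

443/6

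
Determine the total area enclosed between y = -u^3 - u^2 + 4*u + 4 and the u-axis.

The curve meets the u-axis where -u^3 - u^2 + 4*u + 4 = 0, i.e. -(u - 2)*(u + 1)*(u + 2) = 0, at u = -2, -1, 2.
On [-2, -1] the curve lies below the axis; ∫[-2,-1] (-u^3 - u^2 + 4*u + 4) du = -7/12, giving area 7/12.
On [-1, 2] the curve lies above the axis; ∫[-1,2] (-u^3 - u^2 + 4*u + 4) du = 45/4, giving area 45/4.
Total area = 7/12 + 45/4 = 71/6.

71/6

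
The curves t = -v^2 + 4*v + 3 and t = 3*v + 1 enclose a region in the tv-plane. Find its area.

9/2

Both boundary curves give t as a function of v, so integrate with respect to v. Setting them equal: -v^2 + v + 2 = 0, i.e. -(v - 2)*(v + 1) = 0, so they meet at v = -1, 2.
For v in [-1, 2], t = -v^2 + 4*v + 3 is on the right; area = ∫[-1,2] (-v^2 + v + 2) dv = 9/2.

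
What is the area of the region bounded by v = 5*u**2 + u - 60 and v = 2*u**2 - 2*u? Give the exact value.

729/2

Set the curves equal: 5*u**2 + u - 60 = 2*u**2 - 2*u, so 3*u**2 + 3*u - 60 = 0, which factors as 3*(u - 4)*(u + 5) = 0. The curves meet at u = -5, 4.
On [-5, 4], v = 2*u**2 - 2*u is on top; that piece has area ∫[-5,4] (-(3*u**2 + 3*u - 60)) du = 729/2.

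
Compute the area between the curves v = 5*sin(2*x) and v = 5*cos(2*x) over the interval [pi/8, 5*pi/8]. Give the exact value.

5*sqrt(2)

On [pi/8, 5*pi/8], (5*sin(2*x)) - (5*cos(2*x)) = 5*sin(2*x) - 5*cos(2*x) is ≥ 0 throughout, so the area is a single integral of |5*sin(2*x) - 5*cos(2*x)|.
∫[pi/8,5*pi/8] (5*sin(2*x) - 5*cos(2*x)) dx = 5*sqrt(2).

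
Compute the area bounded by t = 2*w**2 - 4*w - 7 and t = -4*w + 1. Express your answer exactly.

Both boundary curves give t as a function of w, so integrate with respect to w. Setting them equal: 2*w**2 - 8 = 0, i.e. 2*(w - 2)*(w + 2) = 0, so they meet at w = -2, 2.
For w in [-2, 2], t = 2*w**2 - 4*w - 7 is on the left; area = ∫[-2,2] (-(2*w**2 - 8)) dw = 64/3.

64/3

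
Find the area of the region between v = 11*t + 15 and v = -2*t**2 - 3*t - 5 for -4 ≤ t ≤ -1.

The difference (11*t + 15) - (-2*t**2 - 3*t - 5) = 2*t**2 + 14*t + 20 changes sign at t = -2 inside [-4, -1], so split the integral there.
∫[-4,-2] (2*t**2 + 14*t + 20) dt = -20/3; the area of that piece is 20/3.
∫[-2,-1] (2*t**2 + 14*t + 20) dt = 11/3.
Total area = 20/3 + 11/3 = 31/3.

31/3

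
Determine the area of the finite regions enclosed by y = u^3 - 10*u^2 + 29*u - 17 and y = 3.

Set the curves equal: u^3 - 10*u^2 + 29*u - 17 = 3, so u^3 - 10*u^2 + 29*u - 20 = 0, which factors as (u - 5)*(u - 4)*(u - 1) = 0. The curves meet at u = 1, 4, 5.
On [1, 4], y = u^3 - 10*u^2 + 29*u - 17 is on top; that piece has area ∫[1,4] (u^3 - 10*u^2 + 29*u - 20) du = 45/4.
On [4, 5], y = 3 is on top; that piece has area ∫[4,5] (-(u^3 - 10*u^2 + 29*u - 20)) du = 7/12.
Total enclosed area = 45/4 + 7/12 = 71/6.

71/6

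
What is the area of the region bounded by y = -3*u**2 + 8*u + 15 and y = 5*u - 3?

Set the curves equal: -3*u**2 + 8*u + 15 = 5*u - 3, so -3*u**2 + 3*u + 18 = 0, which factors as -3*(u - 3)*(u + 2) = 0. The curves meet at u = -2, 3.
On [-2, 3], y = -3*u**2 + 8*u + 15 is on top; that piece has area ∫[-2,3] (-3*u**2 + 3*u + 18) du = 125/2.

125/2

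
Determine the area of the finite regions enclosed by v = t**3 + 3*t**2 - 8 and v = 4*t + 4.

131/4

Set the curves equal: t**3 + 3*t**2 - 8 = 4*t + 4, so t**3 + 3*t**2 - 4*t - 12 = 0, which factors as (t - 2)*(t + 2)*(t + 3) = 0. The curves meet at t = -3, -2, 2.
On [-3, -2], v = t**3 + 3*t**2 - 8 is on top; that piece has area ∫[-3,-2] (t**3 + 3*t**2 - 4*t - 12) dt = 3/4.
On [-2, 2], v = 4*t + 4 is on top; that piece has area ∫[-2,2] (-(t**3 + 3*t**2 - 4*t - 12)) dt = 32.
Total enclosed area = 3/4 + 32 = 131/4.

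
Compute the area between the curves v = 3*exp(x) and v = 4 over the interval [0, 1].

The difference (3*exp(x)) - (4) = 3*exp(x) - 4 changes sign at x = log(4/3) inside [0, 1], so split the integral there.
∫[0,log(4/3)] (3*exp(x) - 4) dx = log(81/256) + 1; the area of that piece is -1 + log(256/81).
∫[log(4/3),1] (3*exp(x) - 4) dx = -8 - 4*log(3) + 8*log(2) + 3*exp(1).
Total area = (-1 + log(256/81)) + (-8 - 4*log(3) + 8*log(2) + 3*exp(1)) = -9 - 8*log(3) + 3*exp(1) + 16*log(2).

-9 - 8*log(3) + 3*exp(1) + 16*log(2)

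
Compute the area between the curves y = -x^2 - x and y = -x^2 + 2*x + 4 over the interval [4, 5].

35/2

On [4, 5], (-x^2 - x) - (-x^2 + 2*x + 4) = -3*x - 4 is ≤ 0 throughout, so the area is a single integral of |-3*x - 4|.
∫[4,5] (-3*x - 4) dx = -35/2; the area of that piece is 35/2.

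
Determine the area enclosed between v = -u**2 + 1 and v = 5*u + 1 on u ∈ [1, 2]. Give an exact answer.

59/6

On [1, 2], (-u**2 + 1) - (5*u + 1) = -u**2 - 5*u is ≤ 0 throughout, so the area is a single integral of |-u**2 - 5*u|.
∫[1,2] (-u**2 - 5*u) du = -59/6; the area of that piece is 59/6.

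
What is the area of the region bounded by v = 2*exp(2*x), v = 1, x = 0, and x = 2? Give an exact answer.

On [0, 2], (2*exp(2*x)) - (1) = 2*exp(2*x) - 1 is ≥ 0 throughout, so the area is a single integral of |2*exp(2*x) - 1|.
∫[0,2] (2*exp(2*x) - 1) dx = -3 + exp(4).

-3 + exp(4)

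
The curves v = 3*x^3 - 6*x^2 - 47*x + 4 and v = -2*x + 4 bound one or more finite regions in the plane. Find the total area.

863/2

Set the curves equal: 3*x^3 - 6*x^2 - 47*x + 4 = -2*x + 4, so 3*x^3 - 6*x^2 - 45*x = 0, which factors as 3*x*(x - 5)*(x + 3) = 0. The curves meet at x = -3, 0, 5.
On [-3, 0], v = 3*x^3 - 6*x^2 - 47*x + 4 is on top; that piece has area ∫[-3,0] (3*x^3 - 6*x^2 - 45*x) dx = 351/4.
On [0, 5], v = -2*x + 4 is on top; that piece has area ∫[0,5] (-(3*x^3 - 6*x^2 - 45*x)) dx = 1375/4.
Total enclosed area = 351/4 + 1375/4 = 863/2.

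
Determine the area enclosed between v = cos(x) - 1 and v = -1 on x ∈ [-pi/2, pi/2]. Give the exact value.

2

On [-pi/2, pi/2], (cos(x) - 1) - (-1) = cos(x) is ≥ 0 throughout, so the area is a single integral of |cos(x)|.
∫[-pi/2,pi/2] (cos(x)) dx = 2.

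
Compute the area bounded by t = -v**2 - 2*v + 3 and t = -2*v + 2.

4/3

Both boundary curves give t as a function of v, so integrate with respect to v. Setting them equal: -v**2 + 1 = 0, i.e. -(v - 1)*(v + 1) = 0, so they meet at v = -1, 1.
For v in [-1, 1], t = -v**2 - 2*v + 3 is on the right; area = ∫[-1,1] (-v**2 + 1) dv = 4/3.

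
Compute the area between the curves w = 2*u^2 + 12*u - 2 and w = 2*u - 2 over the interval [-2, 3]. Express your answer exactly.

233/3

The difference (2*u^2 + 12*u - 2) - (2*u - 2) = 2*u^2 + 10*u changes sign at u = 0 inside [-2, 3], so split the integral there.
∫[-2,0] (2*u^2 + 10*u) du = -44/3; the area of that piece is 44/3.
∫[0,3] (2*u^2 + 10*u) du = 63.
Total area = 44/3 + 63 = 233/3.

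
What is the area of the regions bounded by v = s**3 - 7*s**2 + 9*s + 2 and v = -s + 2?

Set the curves equal: s**3 - 7*s**2 + 9*s + 2 = -s + 2, so s**3 - 7*s**2 + 10*s = 0, which factors as s*(s - 5)*(s - 2) = 0. The curves meet at s = 0, 2, 5.
On [0, 2], v = s**3 - 7*s**2 + 9*s + 2 is on top; that piece has area ∫[0,2] (s**3 - 7*s**2 + 10*s) ds = 16/3.
On [2, 5], v = -s + 2 is on top; that piece has area ∫[2,5] (-(s**3 - 7*s**2 + 10*s)) ds = 63/4.
Total enclosed area = 16/3 + 63/4 = 253/12.

253/12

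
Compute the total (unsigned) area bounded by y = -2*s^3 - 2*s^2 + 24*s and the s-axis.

937/6

The curve meets the s-axis where -2*s^3 - 2*s^2 + 24*s = 0, i.e. -2*s*(s - 3)*(s + 4) = 0, at s = -4, 0, 3.
On [-4, 0] the curve lies below the axis; ∫[-4,0] (-2*s^3 - 2*s^2 + 24*s) ds = -320/3, giving area 320/3.
On [0, 3] the curve lies above the axis; ∫[0,3] (-2*s^3 - 2*s^2 + 24*s) ds = 99/2, giving area 99/2.
Total area = 320/3 + 99/2 = 937/6.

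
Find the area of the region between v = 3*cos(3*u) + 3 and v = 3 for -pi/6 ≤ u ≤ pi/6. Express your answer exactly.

2

On [-pi/6, pi/6], (3*cos(3*u) + 3) - (3) = 3*cos(3*u) is ≥ 0 throughout, so the area is a single integral of |3*cos(3*u)|.
∫[-pi/6,pi/6] (3*cos(3*u)) du = 2.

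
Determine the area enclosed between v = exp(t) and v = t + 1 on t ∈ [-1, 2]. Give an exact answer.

On [-1, 2], (exp(t)) - (t + 1) = -t + exp(t) - 1 is ≥ 0 throughout, so the area is a single integral of |-t + exp(t) - 1|.
∫[-1,2] (-t + exp(t) - 1) dt = -9/2 - exp(-1) + exp(2).

-9/2 - exp(-1) + exp(2)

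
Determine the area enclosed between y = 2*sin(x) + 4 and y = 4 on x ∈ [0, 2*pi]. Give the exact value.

8

The difference (2*sin(x) + 4) - (4) = 2*sin(x) changes sign at x = pi inside [0, 2*pi], so split the integral there.
∫[0,pi] (2*sin(x)) dx = 4.
∫[pi,2*pi] (2*sin(x)) dx = -4; the area of that piece is 4.
Total area = 4 + 4 = 8.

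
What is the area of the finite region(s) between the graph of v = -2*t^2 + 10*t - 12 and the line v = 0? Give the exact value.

1/3

The curve meets the t-axis where -2*t^2 + 10*t - 12 = 0, i.e. -2*(t - 3)*(t - 2) = 0, at t = 2, 3.
On [2, 3] the curve lies above the axis; ∫[2,3] (-2*t^2 + 10*t - 12) dt = 1/3, giving area 1/3.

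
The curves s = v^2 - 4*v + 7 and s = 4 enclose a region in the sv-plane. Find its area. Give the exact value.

Both boundary curves give s as a function of v, so integrate with respect to v. Setting them equal: v^2 - 4*v + 3 = 0, i.e. (v - 3)*(v - 1) = 0, so they meet at v = 1, 3.
For v in [1, 3], s = v^2 - 4*v + 7 is on the left; area = ∫[1,3] (-(v^2 - 4*v + 3)) dv = 4/3.

4/3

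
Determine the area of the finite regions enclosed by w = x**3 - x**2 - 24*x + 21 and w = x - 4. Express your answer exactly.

Set the curves equal: x**3 - x**2 - 24*x + 21 = x - 4, so x**3 - x**2 - 25*x + 25 = 0, which factors as (x - 5)*(x - 1)*(x + 5) = 0. The curves meet at x = -5, 1, 5.
On [-5, 1], w = x**3 - x**2 - 24*x + 21 is on top; that piece has area ∫[-5,1] (x**3 - x**2 - 25*x + 25) dx = 252.
On [1, 5], w = x - 4 is on top; that piece has area ∫[1,5] (-(x**3 - x**2 - 25*x + 25)) dx = 256/3.
Total enclosed area = 252 + 256/3 = 1012/3.

1012/3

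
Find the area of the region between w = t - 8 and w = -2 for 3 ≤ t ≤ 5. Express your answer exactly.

On [3, 5], (t - 8) - (-2) = t - 6 is ≤ 0 throughout, so the area is a single integral of |t - 6|.
∫[3,5] (t - 6) dt = -4; the area of that piece is 4.

4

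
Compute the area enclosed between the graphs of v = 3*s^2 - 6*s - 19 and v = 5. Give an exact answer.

108

Set the curves equal: 3*s^2 - 6*s - 19 = 5, so 3*s^2 - 6*s - 24 = 0, which factors as 3*(s - 4)*(s + 2) = 0. The curves meet at s = -2, 4.
On [-2, 4], v = 5 is on top; that piece has area ∫[-2,4] (-(3*s^2 - 6*s - 24)) ds = 108.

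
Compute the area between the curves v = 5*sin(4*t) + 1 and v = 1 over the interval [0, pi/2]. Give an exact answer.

The difference (5*sin(4*t) + 1) - (1) = 5*sin(4*t) changes sign at t = pi/4 inside [0, pi/2], so split the integral there.
∫[0,pi/4] (5*sin(4*t)) dt = 5/2.
∫[pi/4,pi/2] (5*sin(4*t)) dt = -5/2; the area of that piece is 5/2.
Total area = 5/2 + 5/2 = 5.

5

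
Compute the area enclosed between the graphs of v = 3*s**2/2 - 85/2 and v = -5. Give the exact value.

Set the curves equal: 3*s**2/2 - 85/2 = -5, so 3*s**2/2 - 75/2 = 0, which factors as 3*(s - 5)*(s + 5)/2 = 0. The curves meet at s = -5, 5.
On [-5, 5], v = -5 is on top; that piece has area ∫[-5,5] (-(3*s**2/2 - 75/2)) ds = 250.

250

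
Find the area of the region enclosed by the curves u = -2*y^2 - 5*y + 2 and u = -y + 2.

8/3

Both boundary curves give u as a function of y, so integrate with respect to y. Setting them equal: -2*y^2 - 4*y = 0, i.e. -2*y*(y + 2) = 0, so they meet at y = -2, 0.
For y in [-2, 0], u = -2*y^2 - 5*y + 2 is on the right; area = ∫[-2,0] (-2*y^2 - 4*y) dy = 8/3.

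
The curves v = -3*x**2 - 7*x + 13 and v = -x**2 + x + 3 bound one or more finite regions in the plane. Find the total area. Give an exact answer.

72

Set the curves equal: -3*x**2 - 7*x + 13 = -x**2 + x + 3, so -2*x**2 - 8*x + 10 = 0, which factors as -2*(x - 1)*(x + 5) = 0. The curves meet at x = -5, 1.
On [-5, 1], v = -3*x**2 - 7*x + 13 is on top; that piece has area ∫[-5,1] (-2*x**2 - 8*x + 10) dx = 72.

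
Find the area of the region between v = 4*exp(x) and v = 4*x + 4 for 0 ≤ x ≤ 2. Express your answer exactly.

On [0, 2], (4*exp(x)) - (4*x + 4) = -4*x + 4*exp(x) - 4 is ≥ 0 throughout, so the area is a single integral of |-4*x + 4*exp(x) - 4|.
∫[0,2] (-4*x + 4*exp(x) - 4) dx = -20 + 4*exp(2).

-20 + 4*exp(2)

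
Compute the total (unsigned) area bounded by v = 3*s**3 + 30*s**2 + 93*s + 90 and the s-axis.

The curve meets the s-axis where 3*s**3 + 30*s**2 + 93*s + 90 = 0, i.e. 3*(s + 2)*(s + 3)*(s + 5) = 0, at s = -5, -3, -2.
On [-5, -3] the curve lies above the axis; ∫[-5,-3] (3*s**3 + 30*s**2 + 93*s + 90) ds = 8, giving area 8.
On [-3, -2] the curve lies below the axis; ∫[-3,-2] (3*s**3 + 30*s**2 + 93*s + 90) ds = -5/4, giving area 5/4.
Total area = 8 + 5/4 = 37/4.

37/4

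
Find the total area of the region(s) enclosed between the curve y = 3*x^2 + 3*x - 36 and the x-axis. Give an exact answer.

The curve meets the x-axis where 3*x^2 + 3*x - 36 = 0, i.e. 3*(x - 3)*(x + 4) = 0, at x = -4, 3.
On [-4, 3] the curve lies below the axis; ∫[-4,3] (3*x^2 + 3*x - 36) dx = -343/2, giving area 343/2.

343/2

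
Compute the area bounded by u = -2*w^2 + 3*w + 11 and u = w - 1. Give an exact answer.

125/3

Both boundary curves give u as a function of w, so integrate with respect to w. Setting them equal: -2*w^2 + 2*w + 12 = 0, i.e. -2*(w - 3)*(w + 2) = 0, so they meet at w = -2, 3.
For w in [-2, 3], u = -2*w^2 + 3*w + 11 is on the right; area = ∫[-2,3] (-2*w^2 + 2*w + 12) dw = 125/3.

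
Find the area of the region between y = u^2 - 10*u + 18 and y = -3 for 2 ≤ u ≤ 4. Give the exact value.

The difference (u^2 - 10*u + 18) - (-3) = u^2 - 10*u + 21 changes sign at u = 3 inside [2, 4], so split the integral there.
∫[2,3] (u^2 - 10*u + 21) du = 7/3.
∫[3,4] (u^2 - 10*u + 21) du = -5/3; the area of that piece is 5/3.
Total area = 7/3 + 5/3 = 4.

4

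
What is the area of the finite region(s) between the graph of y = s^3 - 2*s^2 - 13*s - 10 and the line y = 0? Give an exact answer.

1741/12

The curve meets the s-axis where s^3 - 2*s^2 - 13*s - 10 = 0, i.e. (s - 5)*(s + 1)*(s + 2) = 0, at s = -2, -1, 5.
On [-2, -1] the curve lies above the axis; ∫[-2,-1] (s^3 - 2*s^2 - 13*s - 10) ds = 13/12, giving area 13/12.
On [-1, 5] the curve lies below the axis; ∫[-1,5] (s^3 - 2*s^2 - 13*s - 10) ds = -144, giving area 144.
Total area = 13/12 + 144 = 1741/12.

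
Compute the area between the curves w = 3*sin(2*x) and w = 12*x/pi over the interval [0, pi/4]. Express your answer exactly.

3/2 - 3*pi/8

On [0, pi/4], (3*sin(2*x)) - (12*x/pi) = -12*x/pi + 3*sin(2*x) is ≥ 0 throughout, so the area is a single integral of |-12*x/pi + 3*sin(2*x)|.
∫[0,pi/4] (-12*x/pi + 3*sin(2*x)) dx = 3/2 - 3*pi/8.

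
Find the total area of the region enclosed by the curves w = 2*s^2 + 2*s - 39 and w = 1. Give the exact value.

Set the curves equal: 2*s^2 + 2*s - 39 = 1, so 2*s^2 + 2*s - 40 = 0, which factors as 2*(s - 4)*(s + 5) = 0. The curves meet at s = -5, 4.
On [-5, 4], w = 1 is on top; that piece has area ∫[-5,4] (-(2*s^2 + 2*s - 40)) ds = 243.

243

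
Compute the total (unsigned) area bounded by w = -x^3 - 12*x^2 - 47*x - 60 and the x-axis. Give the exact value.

The curve meets the x-axis where -x^3 - 12*x^2 - 47*x - 60 = 0, i.e. -(x + 3)*(x + 4)*(x + 5) = 0, at x = -5, -4, -3.
On [-5, -4] the curve lies below the axis; ∫[-5,-4] (-x^3 - 12*x^2 - 47*x - 60) dx = -1/4, giving area 1/4.
On [-4, -3] the curve lies above the axis; ∫[-4,-3] (-x^3 - 12*x^2 - 47*x - 60) dx = 1/4, giving area 1/4.
Total area = 1/4 + 1/4 = 1/2.

1/2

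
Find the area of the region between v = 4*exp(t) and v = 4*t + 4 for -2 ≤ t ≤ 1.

On [-2, 1], (4*exp(t)) - (4*t + 4) = -4*t + 4*exp(t) - 4 is ≥ 0 throughout, so the area is a single integral of |-4*t + 4*exp(t) - 4|.
∫[-2,1] (-4*t + 4*exp(t) - 4) dt = -6 - 4*exp(-2) + 4*exp(1).

-6 - 4*exp(-2) + 4*exp(1)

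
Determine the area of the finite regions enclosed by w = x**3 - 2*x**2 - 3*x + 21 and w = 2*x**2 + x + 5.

148/3

Set the curves equal: x**3 - 2*x**2 - 3*x + 21 = 2*x**2 + x + 5, so x**3 - 4*x**2 - 4*x + 16 = 0, which factors as (x - 4)*(x - 2)*(x + 2) = 0. The curves meet at x = -2, 2, 4.
On [-2, 2], w = x**3 - 2*x**2 - 3*x + 21 is on top; that piece has area ∫[-2,2] (x**3 - 4*x**2 - 4*x + 16) dx = 128/3.
On [2, 4], w = 2*x**2 + x + 5 is on top; that piece has area ∫[2,4] (-(x**3 - 4*x**2 - 4*x + 16)) dx = 20/3.
Total enclosed area = 128/3 + 20/3 = 148/3.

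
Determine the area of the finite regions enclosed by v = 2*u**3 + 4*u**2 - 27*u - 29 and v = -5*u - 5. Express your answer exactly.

Set the curves equal: 2*u**3 + 4*u**2 - 27*u - 29 = -5*u - 5, so 2*u**3 + 4*u**2 - 22*u - 24 = 0, which factors as 2*(u - 3)*(u + 1)*(u + 4) = 0. The curves meet at u = -4, -1, 3.
On [-4, -1], v = 2*u**3 + 4*u**2 - 27*u - 29 is on top; that piece has area ∫[-4,-1] (2*u**3 + 4*u**2 - 22*u - 24) du = 99/2.
On [-1, 3], v = -5*u - 5 is on top; that piece has area ∫[-1,3] (-(2*u**3 + 4*u**2 - 22*u - 24)) du = 320/3.
Total enclosed area = 99/2 + 320/3 = 937/6.

937/6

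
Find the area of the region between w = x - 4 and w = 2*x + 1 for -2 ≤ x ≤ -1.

7/2

On [-2, -1], (x - 4) - (2*x + 1) = -x - 5 is ≤ 0 throughout, so the area is a single integral of |-x - 5|.
∫[-2,-1] (-x - 5) dx = -7/2; the area of that piece is 7/2.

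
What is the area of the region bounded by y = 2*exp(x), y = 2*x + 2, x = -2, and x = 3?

-15 - 2*exp(-2) + 2*exp(3)

On [-2, 3], (2*exp(x)) - (2*x + 2) = -2*x + 2*exp(x) - 2 is ≥ 0 throughout, so the area is a single integral of |-2*x + 2*exp(x) - 2|.
∫[-2,3] (-2*x + 2*exp(x) - 2) dx = -15 - 2*exp(-2) + 2*exp(3).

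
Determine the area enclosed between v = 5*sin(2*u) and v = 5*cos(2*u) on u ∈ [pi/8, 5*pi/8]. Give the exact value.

On [pi/8, 5*pi/8], (5*sin(2*u)) - (5*cos(2*u)) = 5*sin(2*u) - 5*cos(2*u) is ≥ 0 throughout, so the area is a single integral of |5*sin(2*u) - 5*cos(2*u)|.
∫[pi/8,5*pi/8] (5*sin(2*u) - 5*cos(2*u)) du = 5*sqrt(2).

5*sqrt(2)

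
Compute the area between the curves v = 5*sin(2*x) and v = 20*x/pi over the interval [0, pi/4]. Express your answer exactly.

On [0, pi/4], (5*sin(2*x)) - (20*x/pi) = -20*x/pi + 5*sin(2*x) is ≥ 0 throughout, so the area is a single integral of |-20*x/pi + 5*sin(2*x)|.
∫[0,pi/4] (-20*x/pi + 5*sin(2*x)) dx = 5/2 - 5*pi/8.

5/2 - 5*pi/8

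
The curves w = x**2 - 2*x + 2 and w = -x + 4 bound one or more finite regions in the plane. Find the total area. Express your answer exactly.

9/2

Set the curves equal: x**2 - 2*x + 2 = -x + 4, so x**2 - x - 2 = 0, which factors as (x - 2)*(x + 1) = 0. The curves meet at x = -1, 2.
On [-1, 2], w = -x + 4 is on top; that piece has area ∫[-1,2] (-(x**2 - x - 2)) dx = 9/2.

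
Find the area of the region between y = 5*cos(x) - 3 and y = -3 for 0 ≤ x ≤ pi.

10

The difference (5*cos(x) - 3) - (-3) = 5*cos(x) changes sign at x = pi/2 inside [0, pi], so split the integral there.
∫[0,pi/2] (5*cos(x)) dx = 5.
∫[pi/2,pi] (5*cos(x)) dx = -5; the area of that piece is 5.
Total area = 5 + 5 = 10.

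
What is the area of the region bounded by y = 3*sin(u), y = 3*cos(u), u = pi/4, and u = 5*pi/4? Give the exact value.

6*sqrt(2)

On [pi/4, 5*pi/4], (3*sin(u)) - (3*cos(u)) = 3*sin(u) - 3*cos(u) is ≥ 0 throughout, so the area is a single integral of |3*sin(u) - 3*cos(u)|.
∫[pi/4,5*pi/4] (3*sin(u) - 3*cos(u)) du = 6*sqrt(2).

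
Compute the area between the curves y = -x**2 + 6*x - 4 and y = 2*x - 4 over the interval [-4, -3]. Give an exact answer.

On [-4, -3], (-x**2 + 6*x - 4) - (2*x - 4) = -x**2 + 4*x is ≤ 0 throughout, so the area is a single integral of |-x**2 + 4*x|.
∫[-4,-3] (-x**2 + 4*x) dx = -79/3; the area of that piece is 79/3.

79/3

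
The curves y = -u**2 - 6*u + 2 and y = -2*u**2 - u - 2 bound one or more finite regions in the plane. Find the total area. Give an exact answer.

9/2

Set the curves equal: -u**2 - 6*u + 2 = -2*u**2 - u - 2, so u**2 - 5*u + 4 = 0, which factors as (u - 4)*(u - 1) = 0. The curves meet at u = 1, 4.
On [1, 4], y = -2*u**2 - u - 2 is on top; that piece has area ∫[1,4] (-(u**2 - 5*u + 4)) du = 9/2.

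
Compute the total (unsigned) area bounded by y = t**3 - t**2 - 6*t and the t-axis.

The curve meets the t-axis where t**3 - t**2 - 6*t = 0, i.e. t*(t - 3)*(t + 2) = 0, at t = -2, 0, 3.
On [-2, 0] the curve lies above the axis; ∫[-2,0] (t**3 - t**2 - 6*t) dt = 16/3, giving area 16/3.
On [0, 3] the curve lies below the axis; ∫[0,3] (t**3 - t**2 - 6*t) dt = -63/4, giving area 63/4.
Total area = 16/3 + 63/4 = 253/12.

253/12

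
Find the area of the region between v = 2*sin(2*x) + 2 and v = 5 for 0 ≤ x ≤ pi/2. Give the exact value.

On [0, pi/2], (2*sin(2*x) + 2) - (5) = 2*sin(2*x) - 3 is ≤ 0 throughout, so the area is a single integral of |2*sin(2*x) - 3|.
∫[0,pi/2] (2*sin(2*x) - 3) dx = 2 - 3*pi/2; the area of that piece is -2 + 3*pi/2.

-2 + 3*pi/2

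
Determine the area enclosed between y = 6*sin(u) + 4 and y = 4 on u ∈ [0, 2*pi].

24

The difference (6*sin(u) + 4) - (4) = 6*sin(u) changes sign at u = pi inside [0, 2*pi], so split the integral there.
∫[0,pi] (6*sin(u)) du = 12.
∫[pi,2*pi] (6*sin(u)) du = -12; the area of that piece is 12.
Total area = 12 + 12 = 24.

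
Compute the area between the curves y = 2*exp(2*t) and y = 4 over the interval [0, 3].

The difference (2*exp(2*t)) - (4) = 2*exp(2*t) - 4 changes sign at t = log(2)/2 inside [0, 3], so split the integral there.
∫[0,log(2)/2] (2*exp(2*t) - 4) dt = 1 - log(4); the area of that piece is -1 + log(4).
∫[log(2)/2,3] (2*exp(2*t) - 4) dt = -14 + 2*log(2) + exp(6).
Total area = (-1 + log(4)) + (-14 + 2*log(2) + exp(6)) = -15 + 4*log(2) + exp(6).

-15 + 4*log(2) + exp(6)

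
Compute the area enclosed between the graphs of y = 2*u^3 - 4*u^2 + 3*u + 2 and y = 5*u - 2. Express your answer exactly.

Set the curves equal: 2*u^3 - 4*u^2 + 3*u + 2 = 5*u - 2, so 2*u^3 - 4*u^2 - 2*u + 4 = 0, which factors as 2*(u - 2)*(u - 1)*(u + 1) = 0. The curves meet at u = -1, 1, 2.
On [-1, 1], y = 2*u^3 - 4*u^2 + 3*u + 2 is on top; that piece has area ∫[-1,1] (2*u^3 - 4*u^2 - 2*u + 4) du = 16/3.
On [1, 2], y = 5*u - 2 is on top; that piece has area ∫[1,2] (-(2*u^3 - 4*u^2 - 2*u + 4)) du = 5/6.
Total enclosed area = 16/3 + 5/6 = 37/6.

37/6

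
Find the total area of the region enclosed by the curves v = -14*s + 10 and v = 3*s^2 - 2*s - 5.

108

Set the curves equal: -14*s + 10 = 3*s^2 - 2*s - 5, so -3*s^2 - 12*s + 15 = 0, which factors as -3*(s - 1)*(s + 5) = 0. The curves meet at s = -5, 1.
On [-5, 1], v = -14*s + 10 is on top; that piece has area ∫[-5,1] (-3*s^2 - 12*s + 15) ds = 108.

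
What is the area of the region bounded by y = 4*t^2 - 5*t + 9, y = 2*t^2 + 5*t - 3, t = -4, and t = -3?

On [-4, -3], (4*t^2 - 5*t + 9) - (2*t^2 + 5*t - 3) = 2*t^2 - 10*t + 12 is ≥ 0 throughout, so the area is a single integral of |2*t^2 - 10*t + 12|.
∫[-4,-3] (2*t^2 - 10*t + 12) dt = 215/3.

215/3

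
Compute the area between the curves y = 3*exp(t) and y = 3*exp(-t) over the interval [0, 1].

-6 + 3*exp(-1) + 3*exp(1)

On [0, 1], (3*exp(t)) - (3*exp(-t)) = 3*exp(t) - 3*exp(-t) is ≥ 0 throughout, so the area is a single integral of |3*exp(t) - 3*exp(-t)|.
∫[0,1] (3*exp(t) - 3*exp(-t)) dt = -6 + 3*exp(-1) + 3*exp(1).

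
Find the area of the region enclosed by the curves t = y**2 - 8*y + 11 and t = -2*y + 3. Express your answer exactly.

4/3

Both boundary curves give t as a function of y, so integrate with respect to y. Setting them equal: y**2 - 6*y + 8 = 0, i.e. (y - 4)*(y - 2) = 0, so they meet at y = 2, 4.
For y in [2, 4], t = y**2 - 8*y + 11 is on the left; area = ∫[2,4] (-(y**2 - 6*y + 8)) dy = 4/3.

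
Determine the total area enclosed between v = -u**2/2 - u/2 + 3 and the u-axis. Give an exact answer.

The curve meets the u-axis where -u**2/2 - u/2 + 3 = 0, i.e. -(u - 2)*(u + 3)/2 = 0, at u = -3, 2.
On [-3, 2] the curve lies above the axis; ∫[-3,2] (-u**2/2 - u/2 + 3) du = 125/12, giving area 125/12.

125/12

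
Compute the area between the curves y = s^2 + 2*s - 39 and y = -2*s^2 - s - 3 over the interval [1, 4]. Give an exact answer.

91/2

The difference (s^2 + 2*s - 39) - (-2*s^2 - s - 3) = 3*s^2 + 3*s - 36 changes sign at s = 3 inside [1, 4], so split the integral there.
∫[1,3] (3*s^2 + 3*s - 36) ds = -34; the area of that piece is 34.
∫[3,4] (3*s^2 + 3*s - 36) ds = 23/2.
Total area = 34 + 23/2 = 91/2.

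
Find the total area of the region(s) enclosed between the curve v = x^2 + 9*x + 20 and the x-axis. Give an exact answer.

The curve meets the x-axis where x^2 + 9*x + 20 = 0, i.e. (x + 4)*(x + 5) = 0, at x = -5, -4.
On [-5, -4] the curve lies below the axis; ∫[-5,-4] (x^2 + 9*x + 20) dx = -1/6, giving area 1/6.

1/6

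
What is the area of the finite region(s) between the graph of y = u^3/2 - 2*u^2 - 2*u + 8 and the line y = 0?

The curve meets the u-axis where u^3/2 - 2*u^2 - 2*u + 8 = 0, i.e. (u - 4)*(u - 2)*(u + 2)/2 = 0, at u = -2, 2, 4.
On [-2, 2] the curve lies above the axis; ∫[-2,2] (u^3/2 - 2*u^2 - 2*u + 8) du = 64/3, giving area 64/3.
On [2, 4] the curve lies below the axis; ∫[2,4] (u^3/2 - 2*u^2 - 2*u + 8) du = -10/3, giving area 10/3.
Total area = 64/3 + 10/3 = 74/3.

74/3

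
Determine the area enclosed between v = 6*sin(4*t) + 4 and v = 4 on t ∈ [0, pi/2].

The difference (6*sin(4*t) + 4) - (4) = 6*sin(4*t) changes sign at t = pi/4 inside [0, pi/2], so split the integral there.
∫[0,pi/4] (6*sin(4*t)) dt = 3.
∫[pi/4,pi/2] (6*sin(4*t)) dt = -3; the area of that piece is 3.
Total area = 3 + 3 = 6.

6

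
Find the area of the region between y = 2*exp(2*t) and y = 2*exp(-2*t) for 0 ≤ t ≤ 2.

-2 + exp(-4) + exp(4)

On [0, 2], (2*exp(2*t)) - (2*exp(-2*t)) = 2*exp(2*t) - 2*exp(-2*t) is ≥ 0 throughout, so the area is a single integral of |2*exp(2*t) - 2*exp(-2*t)|.
∫[0,2] (2*exp(2*t) - 2*exp(-2*t)) dt = -2 + exp(-4) + exp(4).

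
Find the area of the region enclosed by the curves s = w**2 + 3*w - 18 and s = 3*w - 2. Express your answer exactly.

256/3

Both boundary curves give s as a function of w, so integrate with respect to w. Setting them equal: w**2 - 16 = 0, i.e. (w - 4)*(w + 4) = 0, so they meet at w = -4, 4.
For w in [-4, 4], s = w**2 + 3*w - 18 is on the left; area = ∫[-4,4] (-(w**2 - 16)) dw = 256/3.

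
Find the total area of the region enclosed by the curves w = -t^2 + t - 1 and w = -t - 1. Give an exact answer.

Set the curves equal: -t^2 + t - 1 = -t - 1, so -t^2 + 2*t = 0, which factors as -t*(t - 2) = 0. The curves meet at t = 0, 2.
On [0, 2], w = -t^2 + t - 1 is on top; that piece has area ∫[0,2] (-t^2 + 2*t) dt = 4/3.

4/3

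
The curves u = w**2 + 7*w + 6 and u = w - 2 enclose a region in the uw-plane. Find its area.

4/3

Both boundary curves give u as a function of w, so integrate with respect to w. Setting them equal: w**2 + 6*w + 8 = 0, i.e. (w + 2)*(w + 4) = 0, so they meet at w = -4, -2.
For w in [-4, -2], u = w**2 + 7*w + 6 is on the left; area = ∫[-4,-2] (-(w**2 + 6*w + 8)) dw = 4/3.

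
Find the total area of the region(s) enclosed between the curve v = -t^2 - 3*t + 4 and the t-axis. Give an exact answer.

125/6

The curve meets the t-axis where -t^2 - 3*t + 4 = 0, i.e. -(t - 1)*(t + 4) = 0, at t = -4, 1.
On [-4, 1] the curve lies above the axis; ∫[-4,1] (-t^2 - 3*t + 4) dt = 125/6, giving area 125/6.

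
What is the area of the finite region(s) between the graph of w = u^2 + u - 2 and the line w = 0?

The curve meets the u-axis where u^2 + u - 2 = 0, i.e. (u - 1)*(u + 2) = 0, at u = -2, 1.
On [-2, 1] the curve lies below the axis; ∫[-2,1] (u^2 + u - 2) du = -9/2, giving area 9/2.

9/2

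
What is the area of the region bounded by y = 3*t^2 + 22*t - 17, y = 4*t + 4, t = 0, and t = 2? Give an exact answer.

24

The difference (3*t^2 + 22*t - 17) - (4*t + 4) = 3*t^2 + 18*t - 21 changes sign at t = 1 inside [0, 2], so split the integral there.
∫[0,1] (3*t^2 + 18*t - 21) dt = -11; the area of that piece is 11.
∫[1,2] (3*t^2 + 18*t - 21) dt = 13.
Total area = 11 + 13 = 24.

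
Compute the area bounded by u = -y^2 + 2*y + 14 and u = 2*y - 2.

256/3

Both boundary curves give u as a function of y, so integrate with respect to y. Setting them equal: -y^2 + 16 = 0, i.e. -(y - 4)*(y + 4) = 0, so they meet at y = -4, 4.
For y in [-4, 4], u = -y^2 + 2*y + 14 is on the right; area = ∫[-4,4] (-y^2 + 16) dy = 256/3.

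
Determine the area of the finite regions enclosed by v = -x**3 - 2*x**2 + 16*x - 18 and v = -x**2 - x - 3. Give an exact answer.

Set the curves equal: -x**3 - 2*x**2 + 16*x - 18 = -x**2 - x - 3, so -x**3 - x**2 + 17*x - 15 = 0, which factors as -(x - 3)*(x - 1)*(x + 5) = 0. The curves meet at x = -5, 1, 3.
On [-5, 1], v = -x**2 - x - 3 is on top; that piece has area ∫[-5,1] (-(-x**3 - x**2 + 17*x - 15)) dx = 180.
On [1, 3], v = -x**3 - 2*x**2 + 16*x - 18 is on top; that piece has area ∫[1,3] (-x**3 - x**2 + 17*x - 15) dx = 28/3.
Total enclosed area = 180 + 28/3 = 568/3.

568/3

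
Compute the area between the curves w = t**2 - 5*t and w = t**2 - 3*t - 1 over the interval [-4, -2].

On [-4, -2], (t**2 - 5*t) - (t**2 - 3*t - 1) = -2*t + 1 is ≥ 0 throughout, so the area is a single integral of |-2*t + 1|.
∫[-4,-2] (-2*t + 1) dt = 14.

14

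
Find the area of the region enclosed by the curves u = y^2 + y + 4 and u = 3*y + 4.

Both boundary curves give u as a function of y, so integrate with respect to y. Setting them equal: y^2 - 2*y = 0, i.e. y*(y - 2) = 0, so they meet at y = 0, 2.
For y in [0, 2], u = y^2 + y + 4 is on the left; area = ∫[0,2] (-(y^2 - 2*y)) dy = 4/3.

4/3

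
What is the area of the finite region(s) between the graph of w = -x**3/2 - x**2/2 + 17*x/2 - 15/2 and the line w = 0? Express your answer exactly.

The curve meets the x-axis where -x**3/2 - x**2/2 + 17*x/2 - 15/2 = 0, i.e. -(x - 3)*(x - 1)*(x + 5)/2 = 0, at x = -5, 1, 3.
On [-5, 1] the curve lies below the axis; ∫[-5,1] (-x**3/2 - x**2/2 + 17*x/2 - 15/2) dx = -90, giving area 90.
On [1, 3] the curve lies above the axis; ∫[1,3] (-x**3/2 - x**2/2 + 17*x/2 - 15/2) dx = 14/3, giving area 14/3.
Total area = 90 + 14/3 = 284/3.

284/3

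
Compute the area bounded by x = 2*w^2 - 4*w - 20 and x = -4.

Both boundary curves give x as a function of w, so integrate with respect to w. Setting them equal: 2*w^2 - 4*w - 16 = 0, i.e. 2*(w - 4)*(w + 2) = 0, so they meet at w = -2, 4.
For w in [-2, 4], x = 2*w^2 - 4*w - 20 is on the left; area = ∫[-2,4] (-(2*w^2 - 4*w - 16)) dw = 72.

72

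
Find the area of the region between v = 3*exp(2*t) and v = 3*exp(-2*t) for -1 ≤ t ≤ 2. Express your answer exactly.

-6 + 3*exp(-4)/2 + 3*exp(-2)/2 + 3*exp(2)/2 + 3*exp(4)/2

The difference (3*exp(2*t)) - (3*exp(-2*t)) = 3*exp(2*t) - 3*exp(-2*t) changes sign at t = 0 inside [-1, 2], so split the integral there.
∫[-1,0] (3*exp(2*t) - 3*exp(-2*t)) dt = -3*exp(2)/2 - 3*exp(-2)/2 + 3; the area of that piece is -3 + 3*exp(-2)/2 + 3*exp(2)/2.
∫[0,2] (3*exp(2*t) - 3*exp(-2*t)) dt = -3 + 3*exp(-4)/2 + 3*exp(4)/2.
Total area = (-3 + 3*exp(-2)/2 + 3*exp(2)/2) + (-3 + 3*exp(-4)/2 + 3*exp(4)/2) = -6 + 3*exp(-4)/2 + 3*exp(-2)/2 + 3*exp(2)/2 + 3*exp(4)/2.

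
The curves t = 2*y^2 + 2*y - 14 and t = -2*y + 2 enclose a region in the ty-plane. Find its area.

72

Both boundary curves give t as a function of y, so integrate with respect to y. Setting them equal: 2*y^2 + 4*y - 16 = 0, i.e. 2*(y - 2)*(y + 4) = 0, so they meet at y = -4, 2.
For y in [-4, 2], t = 2*y^2 + 2*y - 14 is on the left; area = ∫[-4,2] (-(2*y^2 + 4*y - 16)) dy = 72.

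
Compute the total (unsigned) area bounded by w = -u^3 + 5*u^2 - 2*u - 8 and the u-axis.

253/12

The curve meets the u-axis where -u^3 + 5*u^2 - 2*u - 8 = 0, i.e. -(u - 4)*(u - 2)*(u + 1) = 0, at u = -1, 2, 4.
On [-1, 2] the curve lies below the axis; ∫[-1,2] (-u^3 + 5*u^2 - 2*u - 8) du = -63/4, giving area 63/4.
On [2, 4] the curve lies above the axis; ∫[2,4] (-u^3 + 5*u^2 - 2*u - 8) du = 16/3, giving area 16/3.
Total area = 63/4 + 16/3 = 253/12.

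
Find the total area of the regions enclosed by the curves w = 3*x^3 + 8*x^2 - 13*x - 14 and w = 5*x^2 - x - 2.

71/2

Set the curves equal: 3*x^3 + 8*x^2 - 13*x - 14 = 5*x^2 - x - 2, so 3*x^3 + 3*x^2 - 12*x - 12 = 0, which factors as 3*(x - 2)*(x + 1)*(x + 2) = 0. The curves meet at x = -2, -1, 2.
On [-2, -1], w = 3*x^3 + 8*x^2 - 13*x - 14 is on top; that piece has area ∫[-2,-1] (3*x^3 + 3*x^2 - 12*x - 12) dx = 7/4.
On [-1, 2], w = 5*x^2 - x - 2 is on top; that piece has area ∫[-1,2] (-(3*x^3 + 3*x^2 - 12*x - 12)) dx = 135/4.
Total enclosed area = 7/4 + 135/4 = 71/2.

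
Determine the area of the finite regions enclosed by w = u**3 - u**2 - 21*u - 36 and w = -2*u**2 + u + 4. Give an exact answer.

Set the curves equal: u**3 - u**2 - 21*u - 36 = -2*u**2 + u + 4, so u**3 + u**2 - 22*u - 40 = 0, which factors as (u - 5)*(u + 2)*(u + 4) = 0. The curves meet at u = -4, -2, 5.
On [-4, -2], w = u**3 - u**2 - 21*u - 36 is on top; that piece has area ∫[-4,-2] (u**3 + u**2 - 22*u - 40) du = 32/3.
On [-2, 5], w = -2*u**2 + u + 4 is on top; that piece has area ∫[-2,5] (-(u**3 + u**2 - 22*u - 40)) du = 3773/12.
Total enclosed area = 32/3 + 3773/12 = 3901/12.

3901/12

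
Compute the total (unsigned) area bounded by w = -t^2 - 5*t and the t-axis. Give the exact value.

125/6

The curve meets the t-axis where -t^2 - 5*t = 0, i.e. -t*(t + 5) = 0, at t = -5, 0.
On [-5, 0] the curve lies above the axis; ∫[-5,0] (-t^2 - 5*t) dt = 125/6, giving area 125/6.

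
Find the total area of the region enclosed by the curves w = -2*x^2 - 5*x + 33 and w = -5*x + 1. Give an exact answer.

Set the curves equal: -2*x^2 - 5*x + 33 = -5*x + 1, so -2*x^2 + 32 = 0, which factors as -2*(x - 4)*(x + 4) = 0. The curves meet at x = -4, 4.
On [-4, 4], w = -2*x^2 - 5*x + 33 is on top; that piece has area ∫[-4,4] (-2*x^2 + 32) dx = 512/3.

512/3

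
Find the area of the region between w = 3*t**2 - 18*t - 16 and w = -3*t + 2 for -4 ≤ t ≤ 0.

131

The difference (3*t**2 - 18*t - 16) - (-3*t + 2) = 3*t**2 - 15*t - 18 changes sign at t = -1 inside [-4, 0], so split the integral there.
∫[-4,-1] (3*t**2 - 15*t - 18) dt = 243/2.
∫[-1,0] (3*t**2 - 15*t - 18) dt = -19/2; the area of that piece is 19/2.
Total area = 243/2 + 19/2 = 131.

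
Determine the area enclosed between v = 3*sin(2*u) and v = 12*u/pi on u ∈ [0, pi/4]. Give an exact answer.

On [0, pi/4], (3*sin(2*u)) - (12*u/pi) = -12*u/pi + 3*sin(2*u) is ≥ 0 throughout, so the area is a single integral of |-12*u/pi + 3*sin(2*u)|.
∫[0,pi/4] (-12*u/pi + 3*sin(2*u)) du = 3/2 - 3*pi/8.

3/2 - 3*pi/8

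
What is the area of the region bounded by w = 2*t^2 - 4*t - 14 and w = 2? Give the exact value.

Set the curves equal: 2*t^2 - 4*t - 14 = 2, so 2*t^2 - 4*t - 16 = 0, which factors as 2*(t - 4)*(t + 2) = 0. The curves meet at t = -2, 4.
On [-2, 4], w = 2 is on top; that piece has area ∫[-2,4] (-(2*t^2 - 4*t - 16)) dt = 72.

72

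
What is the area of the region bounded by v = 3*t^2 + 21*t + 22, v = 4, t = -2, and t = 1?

The difference (3*t^2 + 21*t + 22) - (4) = 3*t^2 + 21*t + 18 changes sign at t = -1 inside [-2, 1], so split the integral there.
∫[-2,-1] (3*t^2 + 21*t + 18) dt = -13/2; the area of that piece is 13/2.
∫[-1,1] (3*t^2 + 21*t + 18) dt = 38.
Total area = 13/2 + 38 = 89/2.

89/2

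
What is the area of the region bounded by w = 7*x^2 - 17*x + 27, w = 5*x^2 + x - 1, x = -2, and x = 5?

The difference (7*x^2 - 17*x + 27) - (5*x^2 + x - 1) = 2*x^2 - 18*x + 28 changes sign at x = 2 inside [-2, 5], so split the integral there.
∫[-2,2] (2*x^2 - 18*x + 28) dx = 368/3.
∫[2,5] (2*x^2 - 18*x + 28) dx = -27; the area of that piece is 27.
Total area = 368/3 + 27 = 449/3.

449/3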